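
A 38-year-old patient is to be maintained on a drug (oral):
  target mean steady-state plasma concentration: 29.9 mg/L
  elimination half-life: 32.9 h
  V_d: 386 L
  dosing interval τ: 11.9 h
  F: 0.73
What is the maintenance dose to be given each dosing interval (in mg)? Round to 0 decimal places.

3964 mg

k = ln2 / t½ = 0.693147 / 32.9 = 0.02107 h⁻¹
CL = k × Vd = 0.02107 × 386 = 8.133 L/h
At steady state, F × (Dose/τ) = Css × CL.
Dose = Css × CL × τ / F = 29.9 × 8.133 × 11.9 / 0.73 = 3964 mg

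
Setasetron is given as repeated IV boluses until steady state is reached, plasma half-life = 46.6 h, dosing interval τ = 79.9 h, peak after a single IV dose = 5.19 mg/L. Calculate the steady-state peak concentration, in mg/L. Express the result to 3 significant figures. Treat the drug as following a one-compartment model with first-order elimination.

k = ln2 / t½ = 0.693147 / 46.6 = 0.01487 h⁻¹
e^(−kτ) = e^(−0.01487 × 79.9) = 0.3048
Accumulation ratio R = 1 / (1 − e^(−kτ)) = 1 / (1 − 0.3048) = 1.438
Steady-state peak = C₀ × R = 5.19 × 1.438 = 7.463 mg/L

7.46 mg/L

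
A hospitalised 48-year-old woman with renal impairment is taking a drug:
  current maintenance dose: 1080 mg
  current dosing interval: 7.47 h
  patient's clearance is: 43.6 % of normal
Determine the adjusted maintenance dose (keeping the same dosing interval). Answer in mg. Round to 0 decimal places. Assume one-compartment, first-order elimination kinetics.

To keep the same average steady-state level, dosing rate must scale with clearance.
CL ratio = 43.6 / 100 = 0.4360
New dose (same interval) = 1080 × 0.4360 = 470.9 mg

471 mg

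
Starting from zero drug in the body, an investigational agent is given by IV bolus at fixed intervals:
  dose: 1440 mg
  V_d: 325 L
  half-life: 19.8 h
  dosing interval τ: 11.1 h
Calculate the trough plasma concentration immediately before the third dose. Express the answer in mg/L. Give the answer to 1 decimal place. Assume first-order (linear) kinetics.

C₀ per dose = Dose / Vd = 1440 / 325 = 4.431 mg/L
k = ln2 / t½ = 0.693147 / 19.8 = 0.03501 h⁻¹
Fraction remaining after one interval: r = e^(−kτ) = e^(−0.03501 × 11.1) = 0.6780
Before dose 3, 2 doses have been given (aged 1τ, 2τ).
C_trough = C₀ × (r + r²) = 4.431 × (0.6780 + 0.4597) = 5.041 mg/L

5.0 mg/L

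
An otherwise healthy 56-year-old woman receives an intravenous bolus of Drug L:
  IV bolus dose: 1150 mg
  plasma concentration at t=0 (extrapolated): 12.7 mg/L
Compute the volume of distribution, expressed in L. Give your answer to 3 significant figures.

90.6 L

Vd = Dose / C₀ = 1150 / 12.7 = 90.55 L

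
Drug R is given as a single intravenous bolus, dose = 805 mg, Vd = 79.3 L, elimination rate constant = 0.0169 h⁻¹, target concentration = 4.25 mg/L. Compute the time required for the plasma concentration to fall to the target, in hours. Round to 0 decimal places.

C₀ = Dose / Vd = 805.0 / 79.3 = 10.15 mg/L
t = ln(C₀ / C) / k = ln(10.15 / 4.25) / 0.01690
  = ln(2.388) / 0.01690 = 0.8705 / 0.01690 = 51.51 h

52 h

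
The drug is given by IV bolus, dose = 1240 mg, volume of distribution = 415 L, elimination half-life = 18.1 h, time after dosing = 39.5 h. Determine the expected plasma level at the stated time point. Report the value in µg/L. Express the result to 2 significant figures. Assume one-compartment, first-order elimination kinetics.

C₀ = Dose / Vd = 1240 / 415 = 2.988 mg/L
k = ln2 / t½ = 0.693147 / 18.1 = 0.03830 h⁻¹
C = C₀ · e^(−k·t) = 2.988 × e^(−0.03830 × 39.5)
  = 2.988 × 0.2203 = 0.6583 mg/L
Convert: 0.6583 mg/L × 1000 = 658.3 µg/L

660 µg/L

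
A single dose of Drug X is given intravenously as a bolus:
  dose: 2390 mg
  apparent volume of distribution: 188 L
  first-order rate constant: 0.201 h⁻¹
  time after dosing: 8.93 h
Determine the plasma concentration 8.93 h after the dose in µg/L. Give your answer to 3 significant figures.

2110 µg/L

C₀ = Dose / Vd = 2390 / 188 = 12.71 mg/L
C = C₀ · e^(−k·t) = 12.71 × e^(−0.2010 × 8.93)
  = 12.71 × 0.1661 = 2.111 mg/L
Convert: 2.111 mg/L × 1000 = 2111 µg/L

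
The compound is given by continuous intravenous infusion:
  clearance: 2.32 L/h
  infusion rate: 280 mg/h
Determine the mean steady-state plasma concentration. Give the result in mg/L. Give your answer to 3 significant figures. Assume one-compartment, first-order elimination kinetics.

At steady state Css = R₀ / CL = 280 / 2.320 = 120.7 mg/L

121 mg/L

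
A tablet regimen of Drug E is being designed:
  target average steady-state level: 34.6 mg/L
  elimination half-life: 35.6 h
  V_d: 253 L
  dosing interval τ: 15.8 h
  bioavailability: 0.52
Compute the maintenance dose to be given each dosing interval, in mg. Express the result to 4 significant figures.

5179 mg

k = ln2 / t½ = 0.693147 / 35.6 = 0.01947 h⁻¹
CL = k × Vd = 0.01947 × 253 = 4.926 L/h
At steady state, F × (Dose/τ) = Css × CL.
Dose = Css × CL × τ / F = 34.6 × 4.926 × 15.8 / 0.52 = 5179 mg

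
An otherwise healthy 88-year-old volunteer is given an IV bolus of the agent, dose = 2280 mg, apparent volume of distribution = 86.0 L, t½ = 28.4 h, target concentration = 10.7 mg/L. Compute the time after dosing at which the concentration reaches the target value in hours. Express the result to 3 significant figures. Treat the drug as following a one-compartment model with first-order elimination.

C₀ = Dose / Vd = 2280 / 86.0 = 26.51 mg/L
k = ln2 / t½ = 0.693147 / 28.4 = 0.02441 h⁻¹
t = ln(C₀ / C) / k = ln(26.51 / 10.7) / 0.02441
  = ln(2.478) / 0.02441 = 0.9075 / 0.02441 = 37.18 h

37.2 h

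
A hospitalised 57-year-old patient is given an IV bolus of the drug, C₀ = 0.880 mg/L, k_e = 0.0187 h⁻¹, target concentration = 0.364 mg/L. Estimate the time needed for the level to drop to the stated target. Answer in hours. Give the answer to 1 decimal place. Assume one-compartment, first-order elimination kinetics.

t = ln(C₀ / C) / k = ln(0.8800 / 0.364) / 0.01870
  = ln(2.418) / 0.01870 = 0.8829 / 0.01870 = 47.21 h

47.2 h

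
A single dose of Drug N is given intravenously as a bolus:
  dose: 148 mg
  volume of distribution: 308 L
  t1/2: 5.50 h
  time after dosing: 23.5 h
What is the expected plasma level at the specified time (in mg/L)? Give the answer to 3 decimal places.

C₀ = Dose / Vd = 148.0 / 308 = 0.4805 mg/L
k = ln2 / t½ = 0.693147 / 5.50 = 0.1260 h⁻¹
C = C₀ · e^(−k·t) = 0.4805 × e^(−0.1260 × 23.5)
  = 0.4805 × 0.05177 = 0.02488 mg/L

0.025 mg/L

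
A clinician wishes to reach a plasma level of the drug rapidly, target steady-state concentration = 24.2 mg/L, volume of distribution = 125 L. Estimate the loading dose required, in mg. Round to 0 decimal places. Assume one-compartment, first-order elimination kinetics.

LD = Css × Vd = 24.2 × 125 = 3025 mg

3025 mg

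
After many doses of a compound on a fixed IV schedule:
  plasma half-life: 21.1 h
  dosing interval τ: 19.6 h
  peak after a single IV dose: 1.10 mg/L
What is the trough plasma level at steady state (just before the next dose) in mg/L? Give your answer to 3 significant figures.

k = ln2 / t½ = 0.693147 / 21.1 = 0.03285 h⁻¹
e^(−kτ) = e^(−0.03285 × 19.6) = 0.5253
Accumulation ratio R = 1 / (1 − e^(−kτ)) = 1 / (1 − 0.5253) = 2.107
Steady-state trough = C₀ × R × e^(−kτ) = 1.10 × 2.107 × 0.5253 = 1.217 mg/L

1.22 mg/L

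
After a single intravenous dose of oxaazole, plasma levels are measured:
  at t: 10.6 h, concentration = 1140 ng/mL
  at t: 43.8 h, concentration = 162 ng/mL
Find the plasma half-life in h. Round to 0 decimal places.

k = ln(C₁/C₂) / (t₂ − t₁) = ln(1140/162) / (43.8 − 10.6)
  = 1.951 / 33.20 = 0.05877 h⁻¹
t½ = ln2 / k = 0.693147 / 0.05877 = 11.79 h

12 h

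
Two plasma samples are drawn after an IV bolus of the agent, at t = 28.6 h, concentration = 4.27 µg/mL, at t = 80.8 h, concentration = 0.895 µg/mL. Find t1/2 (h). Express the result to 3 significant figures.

k = ln(C₁/C₂) / (t₂ − t₁) = ln(4.27/0.895) / (80.8 − 28.6)
  = 1.563 / 52.20 = 0.02994 h⁻¹
t½ = ln2 / k = 0.693147 / 0.02994 = 23.15 h

23.2 h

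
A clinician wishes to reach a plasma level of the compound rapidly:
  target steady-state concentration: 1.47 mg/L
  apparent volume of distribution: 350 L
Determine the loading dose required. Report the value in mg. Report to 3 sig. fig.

515 mg

LD = Css × Vd = 1.47 × 350 = 514.5 mg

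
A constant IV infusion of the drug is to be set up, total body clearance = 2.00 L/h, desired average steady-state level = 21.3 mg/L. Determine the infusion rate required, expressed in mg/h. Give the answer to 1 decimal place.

42.6 mg/h

At steady state, infusion rate R₀ = Css × CL = 21.3 × 2.000 = 42.60 mg/h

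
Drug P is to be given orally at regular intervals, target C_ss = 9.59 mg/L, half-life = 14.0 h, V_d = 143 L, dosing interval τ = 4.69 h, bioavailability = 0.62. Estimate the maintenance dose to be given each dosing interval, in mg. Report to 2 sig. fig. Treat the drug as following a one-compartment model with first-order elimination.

k = ln2 / t½ = 0.693147 / 14.0 = 0.04951 h⁻¹
CL = k × Vd = 0.04951 × 143 = 7.080 L/h
At steady state, F × (Dose/τ) = Css × CL.
Dose = Css × CL × τ / F = 9.59 × 7.080 × 4.69 / 0.62 = 513.6 mg

510 mg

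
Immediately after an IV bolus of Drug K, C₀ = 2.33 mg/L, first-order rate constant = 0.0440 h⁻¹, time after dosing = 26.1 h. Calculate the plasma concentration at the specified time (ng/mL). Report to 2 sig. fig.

C = C₀ · e^(−k·t) = 2.330 × e^(−0.04400 × 26.1)
  = 2.330 × 0.3171 = 0.7388 mg/L
Convert: 0.7388 mg/L × 1000 = 738.8 ng/mL

740 ng/mL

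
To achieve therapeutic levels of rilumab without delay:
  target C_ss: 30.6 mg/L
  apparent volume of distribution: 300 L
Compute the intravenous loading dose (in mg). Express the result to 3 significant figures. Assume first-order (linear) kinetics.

9180 mg

LD = Css × Vd = 30.6 × 300 = 9180 mg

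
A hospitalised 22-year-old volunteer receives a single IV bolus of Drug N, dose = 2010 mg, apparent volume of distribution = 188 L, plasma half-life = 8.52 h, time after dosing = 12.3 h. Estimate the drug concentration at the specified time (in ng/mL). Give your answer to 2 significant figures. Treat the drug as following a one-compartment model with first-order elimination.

3900 ng/mL

C₀ = Dose / Vd = 2010 / 188 = 10.69 mg/L
k = ln2 / t½ = 0.693147 / 8.52 = 0.08136 h⁻¹
C = C₀ · e^(−k·t) = 10.69 × e^(−0.08136 × 12.3)
  = 10.69 × 0.3676 = 3.930 mg/L
Convert: 3.930 mg/L × 1000 = 3930 ng/mL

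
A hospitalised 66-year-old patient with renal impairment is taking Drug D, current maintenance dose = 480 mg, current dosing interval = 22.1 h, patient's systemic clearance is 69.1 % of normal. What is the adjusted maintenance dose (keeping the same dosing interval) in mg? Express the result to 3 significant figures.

332 mg

To keep the same average steady-state level, dosing rate must scale with clearance.
CL ratio = 69.1 / 100 = 0.6910
New dose (same interval) = 480 × 0.6910 = 331.7 mg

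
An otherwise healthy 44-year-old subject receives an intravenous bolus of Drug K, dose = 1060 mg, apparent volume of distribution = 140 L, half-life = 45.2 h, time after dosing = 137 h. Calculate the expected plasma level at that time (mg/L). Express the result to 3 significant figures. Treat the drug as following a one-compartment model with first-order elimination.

0.926 mg/L

C₀ = Dose / Vd = 1060 / 140 = 7.571 mg/L
k = ln2 / t½ = 0.693147 / 45.2 = 0.01534 h⁻¹
C = C₀ · e^(−k·t) = 7.571 × e^(−0.01534 × 137)
  = 7.571 × 0.1223 = 0.9259 mg/L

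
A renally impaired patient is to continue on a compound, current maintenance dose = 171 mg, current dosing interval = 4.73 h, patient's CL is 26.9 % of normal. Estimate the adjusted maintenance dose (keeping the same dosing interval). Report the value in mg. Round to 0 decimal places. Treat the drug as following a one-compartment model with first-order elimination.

To keep the same average steady-state level, dosing rate must scale with clearance.
CL ratio = 26.9 / 100 = 0.2690
New dose (same interval) = 171 × 0.2690 = 46.00 mg

46 mg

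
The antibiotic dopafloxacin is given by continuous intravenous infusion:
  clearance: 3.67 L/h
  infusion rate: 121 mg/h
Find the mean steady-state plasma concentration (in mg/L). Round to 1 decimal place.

At steady state Css = R₀ / CL = 121 / 3.670 = 32.97 mg/L

33.0 mg/L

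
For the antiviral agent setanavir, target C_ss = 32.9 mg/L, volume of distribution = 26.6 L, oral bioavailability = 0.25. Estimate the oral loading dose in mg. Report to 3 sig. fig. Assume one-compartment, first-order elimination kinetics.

3500 mg

LD = Css × Vd / F = 32.9 × 26.6 / 0.25 = 3501 mg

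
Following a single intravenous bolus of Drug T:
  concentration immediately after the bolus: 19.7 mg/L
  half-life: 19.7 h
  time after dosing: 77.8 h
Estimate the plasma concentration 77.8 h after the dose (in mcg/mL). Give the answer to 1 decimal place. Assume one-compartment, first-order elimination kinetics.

k = ln2 / t½ = 0.693147 / 19.7 = 0.03519 h⁻¹
C = C₀ · e^(−k·t) = 19.70 × e^(−0.03519 × 77.8)
  = 19.70 × 0.06471 = 1.275 mg/L
(1.275 mg/L = 1.275 mcg/mL)

1.3 mcg/mL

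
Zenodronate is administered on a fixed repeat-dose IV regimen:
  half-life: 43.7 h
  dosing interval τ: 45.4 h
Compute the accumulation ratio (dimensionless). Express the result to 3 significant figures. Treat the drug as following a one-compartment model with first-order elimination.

1.95

k = ln2 / t½ = 0.693147 / 43.7 = 0.01586 h⁻¹
e^(−kτ) = e^(−0.01586 × 45.4) = 0.4867
Accumulation ratio R = 1 / (1 − e^(−kτ)) = 1 / (1 − 0.4867) = 1.948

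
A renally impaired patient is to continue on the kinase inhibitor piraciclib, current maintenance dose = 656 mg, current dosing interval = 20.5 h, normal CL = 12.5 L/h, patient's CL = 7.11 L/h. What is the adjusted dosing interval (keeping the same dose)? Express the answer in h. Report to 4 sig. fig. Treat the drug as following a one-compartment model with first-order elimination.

36.04 h

To keep the same average steady-state level, dosing rate must scale with clearance.
CL ratio = 7.11 / 12.5 = 0.5688
New interval (same dose) = 20.5 / 0.5688 = 36.04 h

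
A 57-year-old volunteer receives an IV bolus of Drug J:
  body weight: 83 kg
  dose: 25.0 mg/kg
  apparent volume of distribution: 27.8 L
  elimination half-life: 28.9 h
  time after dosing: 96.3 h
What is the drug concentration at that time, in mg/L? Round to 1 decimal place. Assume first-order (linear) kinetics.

Total dose = 25.0 × 83 = 2075 mg
C₀ = Dose / Vd = 2075 / 27.8 = 74.64 mg/L
k = ln2 / t½ = 0.693147 / 28.9 = 0.02398 h⁻¹
C = C₀ · e^(−k·t) = 74.64 × e^(−0.02398 × 96.3)
  = 74.64 × 0.09933 = 7.414 mg/L

7.4 mg/L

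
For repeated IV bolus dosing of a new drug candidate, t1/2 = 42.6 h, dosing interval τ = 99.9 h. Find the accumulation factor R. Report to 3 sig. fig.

k = ln2 / t½ = 0.693147 / 42.6 = 0.01627 h⁻¹
e^(−kτ) = e^(−0.01627 × 99.9) = 0.1968
Accumulation ratio R = 1 / (1 − e^(−kτ)) = 1 / (1 − 0.1968) = 1.245

1.25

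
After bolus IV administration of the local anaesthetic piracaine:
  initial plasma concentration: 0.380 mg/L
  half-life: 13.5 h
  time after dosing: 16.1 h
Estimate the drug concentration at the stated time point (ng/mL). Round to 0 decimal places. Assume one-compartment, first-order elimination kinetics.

k = ln2 / t½ = 0.693147 / 13.5 = 0.05134 h⁻¹
C = C₀ · e^(−k·t) = 0.3800 × e^(−0.05134 × 16.1)
  = 0.3800 × 0.4375 = 0.1663 mg/L
Convert: 0.1663 mg/L × 1000 = 166.3 ng/mL

166 ng/mL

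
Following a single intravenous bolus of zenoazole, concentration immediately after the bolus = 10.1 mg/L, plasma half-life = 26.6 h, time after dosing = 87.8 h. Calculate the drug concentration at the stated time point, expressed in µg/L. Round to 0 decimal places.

1025 µg/L

k = ln2 / t½ = 0.693147 / 26.6 = 0.02606 h⁻¹
C = C₀ · e^(−k·t) = 10.10 × e^(−0.02606 × 87.8)
  = 10.10 × 0.1015 = 1.025 mg/L
Convert: 1.025 mg/L × 1000 = 1025 µg/L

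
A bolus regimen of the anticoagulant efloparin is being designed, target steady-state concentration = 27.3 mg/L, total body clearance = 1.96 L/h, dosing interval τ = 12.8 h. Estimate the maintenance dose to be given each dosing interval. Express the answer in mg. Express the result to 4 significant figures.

At steady state, Dose/τ = Css × CL.
Dose = Css × CL × τ = 27.3 × 1.960 × 12.8 = 684.9 mg

684.9 mg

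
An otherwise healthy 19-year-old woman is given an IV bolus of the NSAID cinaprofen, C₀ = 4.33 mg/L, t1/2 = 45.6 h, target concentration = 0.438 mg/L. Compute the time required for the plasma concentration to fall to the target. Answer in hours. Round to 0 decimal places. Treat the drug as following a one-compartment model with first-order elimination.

151 h

k = ln2 / t½ = 0.693147 / 45.6 = 0.01520 h⁻¹
t = ln(C₀ / C) / k = ln(4.330 / 0.438) / 0.01520
  = ln(9.886) / 0.01520 = 2.291 / 0.01520 = 150.7 h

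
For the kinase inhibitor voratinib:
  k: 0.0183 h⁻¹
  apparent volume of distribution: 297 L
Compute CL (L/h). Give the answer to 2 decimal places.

5.44 L/h

CL = k × Vd = 0.0183 × 297 = 5.435 L/h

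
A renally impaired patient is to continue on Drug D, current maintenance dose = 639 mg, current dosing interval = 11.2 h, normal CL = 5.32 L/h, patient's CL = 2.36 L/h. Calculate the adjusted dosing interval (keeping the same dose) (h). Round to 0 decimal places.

To keep the same average steady-state level, dosing rate must scale with clearance.
CL ratio = 2.36 / 5.32 = 0.4436
New interval (same dose) = 11.2 / 0.4436 = 25.25 h

25 h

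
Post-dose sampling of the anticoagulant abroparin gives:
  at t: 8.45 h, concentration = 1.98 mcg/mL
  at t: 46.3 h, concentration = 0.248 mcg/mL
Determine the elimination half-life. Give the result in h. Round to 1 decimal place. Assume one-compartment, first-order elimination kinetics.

k = ln(C₁/C₂) / (t₂ − t₁) = ln(1.98/0.248) / (46.3 − 8.45)
  = 2.077 / 37.85 = 0.05487 h⁻¹
t½ = ln2 / k = 0.693147 / 0.05487 = 12.63 h

12.6 h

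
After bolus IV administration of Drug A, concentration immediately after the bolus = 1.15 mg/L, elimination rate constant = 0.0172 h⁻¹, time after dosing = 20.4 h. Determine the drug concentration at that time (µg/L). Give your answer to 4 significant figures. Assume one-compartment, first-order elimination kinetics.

C = C₀ · e^(−k·t) = 1.150 × e^(−0.01720 × 20.4)
  = 1.150 × 0.7041 = 0.8097 mg/L
Convert: 0.8097 mg/L × 1000 = 809.7 µg/L

809.7 µg/L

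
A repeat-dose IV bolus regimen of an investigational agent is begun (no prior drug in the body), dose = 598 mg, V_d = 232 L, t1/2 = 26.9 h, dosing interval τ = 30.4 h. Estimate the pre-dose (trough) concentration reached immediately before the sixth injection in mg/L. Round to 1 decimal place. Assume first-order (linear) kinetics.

2.1 mg/L

C₀ per dose = Dose / Vd = 598 / 232 = 2.578 mg/L
k = ln2 / t½ = 0.693147 / 26.9 = 0.02577 h⁻¹
Fraction remaining after one interval: r = e^(−kτ) = e^(−0.02577 × 30.4) = 0.4568
Before dose 6, 5 doses have been given (aged 1τ, 2τ, 3τ, 4τ, 5τ).
C_trough = C₀ × (r + r² + … + r^5) = C₀ × r(1−r^5)/(1−r)
        = 2.578 × 0.4568 × (1 − 0.01989) / (1 − 0.4568) = 2.125 mg/L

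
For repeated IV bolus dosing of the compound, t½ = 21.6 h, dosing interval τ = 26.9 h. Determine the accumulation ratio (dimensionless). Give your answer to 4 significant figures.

1.730

k = ln2 / t½ = 0.693147 / 21.6 = 0.03209 h⁻¹
e^(−kτ) = e^(−0.03209 × 26.9) = 0.4218
Accumulation ratio R = 1 / (1 − e^(−kτ)) = 1 / (1 − 0.4218) = 1.730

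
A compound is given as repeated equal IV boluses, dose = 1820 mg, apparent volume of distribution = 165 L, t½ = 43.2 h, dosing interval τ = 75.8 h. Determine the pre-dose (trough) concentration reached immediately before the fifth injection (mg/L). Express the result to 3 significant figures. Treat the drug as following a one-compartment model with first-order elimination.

4.61 mg/L

C₀ per dose = Dose / Vd = 1820 / 165 = 11.03 mg/L
k = ln2 / t½ = 0.693147 / 43.2 = 0.01605 h⁻¹
Fraction remaining after one interval: r = e^(−kτ) = e^(−0.01605 × 75.8) = 0.2962
Before dose 5, 4 doses have been given (aged 1τ, 2τ, 3τ, 4τ).
C_trough = C₀ × (r + r² + … + r^4) = C₀ × r(1−r^4)/(1−r)
        = 11.03 × 0.2962 × (1 − 0.007697) / (1 − 0.2962) = 4.606 mg/L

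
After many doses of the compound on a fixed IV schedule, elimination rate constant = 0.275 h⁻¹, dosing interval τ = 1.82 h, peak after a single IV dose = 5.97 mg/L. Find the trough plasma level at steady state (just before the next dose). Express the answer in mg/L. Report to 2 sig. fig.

9.2 mg/L

e^(−kτ) = e^(−0.2750 × 1.82) = 0.6062
Accumulation ratio R = 1 / (1 − e^(−kτ)) = 1 / (1 − 0.6062) = 2.539
Steady-state trough = C₀ × R × e^(−kτ) = 5.97 × 2.539 × 0.6062 = 9.189 mg/L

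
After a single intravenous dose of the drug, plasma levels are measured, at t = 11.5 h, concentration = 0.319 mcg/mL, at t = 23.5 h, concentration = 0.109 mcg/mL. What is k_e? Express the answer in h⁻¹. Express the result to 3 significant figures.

k = ln(C₁/C₂) / (t₂ − t₁) = ln(0.319/0.109) / (23.5 − 11.5)
  = 1.074 / 12.00 = 0.08950 h⁻¹

0.0895 h⁻¹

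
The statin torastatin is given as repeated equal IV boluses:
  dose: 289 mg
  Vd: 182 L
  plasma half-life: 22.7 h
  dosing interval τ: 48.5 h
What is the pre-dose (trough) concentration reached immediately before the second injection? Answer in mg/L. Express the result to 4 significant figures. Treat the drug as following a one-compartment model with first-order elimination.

C₀ per dose = Dose / Vd = 289 / 182 = 1.588 mg/L
k = ln2 / t½ = 0.693147 / 22.7 = 0.03054 h⁻¹
Fraction remaining after one interval: r = e^(−kτ) = e^(−0.03054 × 48.5) = 0.2274
Before dose 2, 1 dose has been given (aged 1τ).
C_trough = C₀ × r = 1.588 × 0.2274 = 0.3611 mg/L

0.3611 mg/L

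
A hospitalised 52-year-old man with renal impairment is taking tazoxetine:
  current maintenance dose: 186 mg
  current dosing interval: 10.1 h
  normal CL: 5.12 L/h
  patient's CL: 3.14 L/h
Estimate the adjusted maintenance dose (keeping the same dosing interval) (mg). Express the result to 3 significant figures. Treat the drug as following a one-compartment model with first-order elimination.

114 mg

To keep the same average steady-state level, dosing rate must scale with clearance.
CL ratio = 3.14 / 5.12 = 0.6133
New dose (same interval) = 186 × 0.6133 = 114.1 mg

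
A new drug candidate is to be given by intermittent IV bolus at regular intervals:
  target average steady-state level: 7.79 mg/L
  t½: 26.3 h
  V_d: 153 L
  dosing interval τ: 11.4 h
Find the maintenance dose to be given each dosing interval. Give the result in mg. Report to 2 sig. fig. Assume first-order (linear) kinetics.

360 mg

k = ln2 / t½ = 0.693147 / 26.3 = 0.02636 h⁻¹
CL = k × Vd = 0.02636 × 153 = 4.033 L/h
At steady state, Dose/τ = Css × CL.
Dose = Css × CL × τ = 7.79 × 4.033 × 11.4 = 358.2 mg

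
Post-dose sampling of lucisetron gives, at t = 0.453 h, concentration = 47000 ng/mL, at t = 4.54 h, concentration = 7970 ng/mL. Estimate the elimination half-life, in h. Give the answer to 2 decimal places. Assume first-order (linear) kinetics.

1.60 h

k = ln(C₁/C₂) / (t₂ − t₁) = ln(47000/7970) / (4.54 − 0.453)
  = 1.774 / 4.087 = 0.4341 h⁻¹
t½ = ln2 / k = 0.693147 / 0.4341 = 1.597 h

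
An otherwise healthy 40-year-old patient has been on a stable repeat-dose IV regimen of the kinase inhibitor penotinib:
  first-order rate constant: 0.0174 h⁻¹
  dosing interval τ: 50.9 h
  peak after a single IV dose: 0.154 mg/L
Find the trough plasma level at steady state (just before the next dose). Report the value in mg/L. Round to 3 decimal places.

e^(−kτ) = e^(−0.01740 × 50.9) = 0.4124
Accumulation ratio R = 1 / (1 − e^(−kτ)) = 1 / (1 − 0.4124) = 1.702
Steady-state trough = C₀ × R × e^(−kτ) = 0.154 × 1.702 × 0.4124 = 0.1081 mg/L

0.108 mg/L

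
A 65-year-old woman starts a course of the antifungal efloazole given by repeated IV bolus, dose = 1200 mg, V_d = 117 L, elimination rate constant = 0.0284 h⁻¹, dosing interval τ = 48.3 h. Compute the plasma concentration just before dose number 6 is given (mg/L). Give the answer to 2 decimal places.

3.48 mg/L

C₀ per dose = Dose / Vd = 1200 / 117 = 10.26 mg/L
Fraction remaining after one interval: r = e^(−kτ) = e^(−0.02840 × 48.3) = 0.2537
Before dose 6, 5 doses have been given (aged 1τ, 2τ, 3τ, 4τ, 5τ).
C_trough = C₀ × (r + r² + … + r^5) = C₀ × r(1−r^5)/(1−r)
        = 10.26 × 0.2537 × (1 − 0.001051) / (1 − 0.2537) = 3.484 mg/L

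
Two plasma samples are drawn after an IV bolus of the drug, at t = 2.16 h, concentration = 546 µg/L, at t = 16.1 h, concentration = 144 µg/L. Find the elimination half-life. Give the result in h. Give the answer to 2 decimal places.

7.25 h

k = ln(C₁/C₂) / (t₂ − t₁) = ln(546/144) / (16.1 − 2.16)
  = 1.333 / 13.94 = 0.09562 h⁻¹
t½ = ln2 / k = 0.693147 / 0.09562 = 7.249 h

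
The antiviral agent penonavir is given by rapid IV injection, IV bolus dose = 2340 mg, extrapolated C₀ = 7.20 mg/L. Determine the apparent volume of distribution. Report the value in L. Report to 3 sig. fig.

Vd = Dose / C₀ = 2340 / 7.20 = 325.0 L

325 L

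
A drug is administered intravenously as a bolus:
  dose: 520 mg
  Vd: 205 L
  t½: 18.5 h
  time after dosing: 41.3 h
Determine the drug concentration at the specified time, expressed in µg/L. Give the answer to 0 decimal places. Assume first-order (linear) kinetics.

C₀ = Dose / Vd = 520.0 / 205 = 2.537 mg/L
k = ln2 / t½ = 0.693147 / 18.5 = 0.03747 h⁻¹
C = C₀ · e^(−k·t) = 2.537 × e^(−0.03747 × 41.3)
  = 2.537 × 0.2128 = 0.5399 mg/L
Convert: 0.5399 mg/L × 1000 = 539.9 µg/L

540 µg/L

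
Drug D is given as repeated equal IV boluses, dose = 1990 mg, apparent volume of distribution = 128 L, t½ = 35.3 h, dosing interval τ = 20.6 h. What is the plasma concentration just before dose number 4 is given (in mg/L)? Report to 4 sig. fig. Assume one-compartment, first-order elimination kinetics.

C₀ per dose = Dose / Vd = 1990 / 128 = 15.55 mg/L
k = ln2 / t½ = 0.693147 / 35.3 = 0.01964 h⁻¹
Fraction remaining after one interval: r = e^(−kτ) = e^(−0.01964 × 20.6) = 0.6673
Before dose 4, 3 doses have been given (aged 1τ, 2τ, 3τ).
C_trough = C₀ × (r + r² + … + r^3) = C₀ × r(1−r^3)/(1−r)
        = 15.55 × 0.6673 × (1 − 0.2971) / (1 − 0.6673) = 21.92 mg/L

21.92 mg/L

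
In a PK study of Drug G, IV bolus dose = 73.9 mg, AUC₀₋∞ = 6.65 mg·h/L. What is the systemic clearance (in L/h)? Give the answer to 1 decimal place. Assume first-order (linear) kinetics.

11.1 L/h

CL = Dose / AUC = 73.9 / 6.65 = 11.11 L/h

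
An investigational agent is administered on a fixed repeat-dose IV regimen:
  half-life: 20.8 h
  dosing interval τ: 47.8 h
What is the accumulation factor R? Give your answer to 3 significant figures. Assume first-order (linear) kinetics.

k = ln2 / t½ = 0.693147 / 20.8 = 0.03332 h⁻¹
e^(−kτ) = e^(−0.03332 × 47.8) = 0.2034
Accumulation ratio R = 1 / (1 − e^(−kτ)) = 1 / (1 − 0.2034) = 1.255

1.26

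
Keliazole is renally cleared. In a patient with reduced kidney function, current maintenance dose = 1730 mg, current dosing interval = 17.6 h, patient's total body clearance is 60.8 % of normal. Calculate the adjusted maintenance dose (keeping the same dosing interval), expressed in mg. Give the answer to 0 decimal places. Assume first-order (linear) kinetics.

To keep the same average steady-state level, dosing rate must scale with clearance.
CL ratio = 60.8 / 100 = 0.6080
New dose (same interval) = 1730 × 0.6080 = 1052 mg

1052 mg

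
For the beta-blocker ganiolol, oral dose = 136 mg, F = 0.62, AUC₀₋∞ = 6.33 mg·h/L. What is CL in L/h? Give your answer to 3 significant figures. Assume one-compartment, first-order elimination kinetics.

13.3 L/h

CL = F·Dose / AUC = 0.62 × 136 / 6.33 = 13.32 L/h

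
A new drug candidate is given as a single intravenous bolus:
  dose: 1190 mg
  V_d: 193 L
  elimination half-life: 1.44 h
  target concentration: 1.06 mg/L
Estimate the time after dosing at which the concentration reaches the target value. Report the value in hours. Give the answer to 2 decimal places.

C₀ = Dose / Vd = 1190 / 193 = 6.166 mg/L
k = ln2 / t½ = 0.693147 / 1.44 = 0.4814 h⁻¹
t = ln(C₀ / C) / k = ln(6.166 / 1.06) / 0.4814
  = ln(5.817) / 0.4814 = 1.761 / 0.4814 = 3.658 h

3.66 h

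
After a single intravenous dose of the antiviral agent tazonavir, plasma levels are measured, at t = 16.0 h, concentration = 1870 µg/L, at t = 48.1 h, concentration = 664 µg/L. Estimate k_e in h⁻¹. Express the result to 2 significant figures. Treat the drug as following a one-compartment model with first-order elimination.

0.032 h⁻¹

k = ln(C₁/C₂) / (t₂ − t₁) = ln(1870/664) / (48.1 − 16.0)
  = 1.035 / 32.10 = 0.03224 h⁻¹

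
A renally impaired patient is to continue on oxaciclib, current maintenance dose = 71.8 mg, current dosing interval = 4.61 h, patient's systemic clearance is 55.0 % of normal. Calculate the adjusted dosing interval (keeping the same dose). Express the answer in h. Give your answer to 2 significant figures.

To keep the same average steady-state level, dosing rate must scale with clearance.
CL ratio = 55.0 / 100 = 0.5500
New interval (same dose) = 4.61 / 0.5500 = 8.382 h

8.4 h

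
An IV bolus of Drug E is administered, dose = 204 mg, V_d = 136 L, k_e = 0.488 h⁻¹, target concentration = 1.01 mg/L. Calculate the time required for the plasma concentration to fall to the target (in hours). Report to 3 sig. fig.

0.810 h

C₀ = Dose / Vd = 204.0 / 136 = 1.500 mg/L
t = ln(C₀ / C) / k = ln(1.500 / 1.01) / 0.4880
  = ln(1.485) / 0.4880 = 0.3954 / 0.4880 = 0.8102 h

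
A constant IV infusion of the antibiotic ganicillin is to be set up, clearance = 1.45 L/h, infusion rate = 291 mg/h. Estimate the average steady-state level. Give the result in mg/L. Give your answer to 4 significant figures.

At steady state Css = R₀ / CL = 291 / 1.450 = 200.7 mg/L

200.7 mg/L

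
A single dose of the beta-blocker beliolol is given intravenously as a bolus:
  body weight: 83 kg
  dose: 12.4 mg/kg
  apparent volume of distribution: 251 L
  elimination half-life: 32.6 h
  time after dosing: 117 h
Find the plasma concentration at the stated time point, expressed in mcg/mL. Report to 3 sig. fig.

0.341 mcg/mL

Total dose = 12.4 × 83 = 1029 mg
C₀ = Dose / Vd = 1029 / 251 = 4.100 mg/L
k = ln2 / t½ = 0.693147 / 32.6 = 0.02126 h⁻¹
C = C₀ · e^(−k·t) = 4.100 × e^(−0.02126 × 117)
  = 4.100 × 0.08312 = 0.3408 mg/L
(0.3408 mg/L = 0.3408 mcg/mL)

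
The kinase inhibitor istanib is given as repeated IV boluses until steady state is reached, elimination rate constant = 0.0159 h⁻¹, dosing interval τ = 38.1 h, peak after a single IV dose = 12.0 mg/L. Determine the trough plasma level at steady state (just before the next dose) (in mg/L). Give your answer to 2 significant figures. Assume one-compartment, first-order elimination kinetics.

e^(−kτ) = e^(−0.01590 × 38.1) = 0.5456
Accumulation ratio R = 1 / (1 − e^(−kτ)) = 1 / (1 − 0.5456) = 2.201
Steady-state trough = C₀ × R × e^(−kτ) = 12.0 × 2.201 × 0.5456 = 14.41 mg/L

14 mg/L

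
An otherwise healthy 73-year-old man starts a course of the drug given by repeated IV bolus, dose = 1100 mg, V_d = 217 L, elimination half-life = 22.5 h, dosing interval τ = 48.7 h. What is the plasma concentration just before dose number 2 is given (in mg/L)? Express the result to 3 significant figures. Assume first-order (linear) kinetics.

C₀ per dose = Dose / Vd = 1100 / 217 = 5.069 mg/L
k = ln2 / t½ = 0.693147 / 22.5 = 0.03081 h⁻¹
Fraction remaining after one interval: r = e^(−kτ) = e^(−0.03081 × 48.7) = 0.2230
Before dose 2, 1 dose has been given (aged 1τ).
C_trough = C₀ × r = 5.069 × 0.2230 = 1.130 mg/L

1.13 mg/L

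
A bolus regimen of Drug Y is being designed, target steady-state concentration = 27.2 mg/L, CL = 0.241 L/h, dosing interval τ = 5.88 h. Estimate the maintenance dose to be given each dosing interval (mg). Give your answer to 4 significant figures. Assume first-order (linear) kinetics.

38.54 mg

At steady state, Dose/τ = Css × CL.
Dose = Css × CL × τ = 27.2 × 0.2410 × 5.88 = 38.54 mg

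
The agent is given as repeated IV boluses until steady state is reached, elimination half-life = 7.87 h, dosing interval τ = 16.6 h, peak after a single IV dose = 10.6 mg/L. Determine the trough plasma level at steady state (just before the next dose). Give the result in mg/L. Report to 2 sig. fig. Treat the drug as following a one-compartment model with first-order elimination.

k = ln2 / t½ = 0.693147 / 7.87 = 0.08807 h⁻¹
e^(−kτ) = e^(−0.08807 × 16.6) = 0.2318
Accumulation ratio R = 1 / (1 − e^(−kτ)) = 1 / (1 − 0.2318) = 1.302
Steady-state trough = C₀ × R × e^(−kτ) = 10.6 × 1.302 × 0.2318 = 3.199 mg/L

3.2 mg/L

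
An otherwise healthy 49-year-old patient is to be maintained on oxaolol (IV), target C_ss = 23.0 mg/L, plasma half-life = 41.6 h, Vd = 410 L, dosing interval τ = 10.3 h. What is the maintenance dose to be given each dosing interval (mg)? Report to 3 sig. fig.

1620 mg

k = ln2 / t½ = 0.693147 / 41.6 = 0.01666 h⁻¹
CL = k × Vd = 0.01666 × 410 = 6.831 L/h
At steady state, Dose/τ = Css × CL.
Dose = Css × CL × τ = 23.0 × 6.831 × 10.3 = 1618 mg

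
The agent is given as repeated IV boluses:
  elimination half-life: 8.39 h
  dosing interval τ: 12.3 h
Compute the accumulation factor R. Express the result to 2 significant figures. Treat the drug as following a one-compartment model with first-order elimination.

1.6

k = ln2 / t½ = 0.693147 / 8.39 = 0.08262 h⁻¹
e^(−kτ) = e^(−0.08262 × 12.3) = 0.3620
Accumulation ratio R = 1 / (1 − e^(−kτ)) = 1 / (1 − 0.3620) = 1.567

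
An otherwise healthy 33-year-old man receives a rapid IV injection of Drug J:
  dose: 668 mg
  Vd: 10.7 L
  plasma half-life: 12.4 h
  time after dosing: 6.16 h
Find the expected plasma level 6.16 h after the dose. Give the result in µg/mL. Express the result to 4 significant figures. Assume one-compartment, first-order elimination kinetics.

C₀ = Dose / Vd = 668.0 / 10.7 = 62.43 mg/L
k = ln2 / t½ = 0.693147 / 12.4 = 0.05590 h⁻¹
C = C₀ · e^(−k·t) = 62.43 × e^(−0.05590 × 6.16)
  = 62.43 × 0.7087 = 44.24 mg/L
(44.24 mg/L = 44.24 µg/mL)

44.24 µg/mL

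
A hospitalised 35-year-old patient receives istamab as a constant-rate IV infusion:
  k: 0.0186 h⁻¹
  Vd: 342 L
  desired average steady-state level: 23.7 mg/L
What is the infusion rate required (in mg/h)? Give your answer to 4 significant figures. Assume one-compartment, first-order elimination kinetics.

CL = k × Vd = 0.01860 × 342 = 6.361 L/h
At steady state, infusion rate R₀ = Css × CL = 23.7 × 6.361 = 150.8 mg/h

150.8 mg/h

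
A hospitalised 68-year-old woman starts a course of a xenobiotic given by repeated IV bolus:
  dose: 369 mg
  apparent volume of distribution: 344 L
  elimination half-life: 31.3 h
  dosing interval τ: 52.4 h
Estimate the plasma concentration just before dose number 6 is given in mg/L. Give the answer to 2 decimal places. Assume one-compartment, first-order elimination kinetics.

C₀ per dose = Dose / Vd = 369 / 344 = 1.073 mg/L
k = ln2 / t½ = 0.693147 / 31.3 = 0.02215 h⁻¹
Fraction remaining after one interval: r = e^(−kτ) = e^(−0.02215 × 52.4) = 0.3133
Before dose 6, 5 doses have been given (aged 1τ, 2τ, 3τ, 4τ, 5τ).
C_trough = C₀ × (r + r² + … + r^5) = C₀ × r(1−r^5)/(1−r)
        = 1.073 × 0.3133 × (1 − 0.003019) / (1 − 0.3133) = 0.4881 mg/L

0.49 mg/L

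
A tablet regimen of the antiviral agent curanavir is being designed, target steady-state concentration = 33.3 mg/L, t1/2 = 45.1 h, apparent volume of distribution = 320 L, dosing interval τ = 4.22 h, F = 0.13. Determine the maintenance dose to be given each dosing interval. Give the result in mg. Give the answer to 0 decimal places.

k = ln2 / t½ = 0.693147 / 45.1 = 0.01537 h⁻¹
CL = k × Vd = 0.01537 × 320 = 4.918 L/h
At steady state, F × (Dose/τ) = Css × CL.
Dose = Css × CL × τ / F = 33.3 × 4.918 × 4.22 / 0.13 = 5316 mg

5316 mg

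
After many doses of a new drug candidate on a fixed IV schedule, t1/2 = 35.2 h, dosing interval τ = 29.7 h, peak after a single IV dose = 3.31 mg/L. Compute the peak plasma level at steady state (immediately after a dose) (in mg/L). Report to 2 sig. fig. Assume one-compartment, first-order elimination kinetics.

k = ln2 / t½ = 0.693147 / 35.2 = 0.01969 h⁻¹
e^(−kτ) = e^(−0.01969 × 29.7) = 0.5572
Accumulation ratio R = 1 / (1 − e^(−kτ)) = 1 / (1 − 0.5572) = 2.258
Steady-state peak = C₀ × R = 3.31 × 2.258 = 7.474 mg/L

7.5 mg/L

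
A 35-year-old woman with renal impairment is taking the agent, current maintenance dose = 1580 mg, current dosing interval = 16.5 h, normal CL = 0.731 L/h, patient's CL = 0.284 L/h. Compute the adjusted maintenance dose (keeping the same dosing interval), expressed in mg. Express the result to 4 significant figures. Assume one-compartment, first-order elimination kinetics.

613.8 mg

To keep the same average steady-state level, dosing rate must scale with clearance.
CL ratio = 0.284 / 0.731 = 0.3885
New dose (same interval) = 1580 × 0.3885 = 613.8 mg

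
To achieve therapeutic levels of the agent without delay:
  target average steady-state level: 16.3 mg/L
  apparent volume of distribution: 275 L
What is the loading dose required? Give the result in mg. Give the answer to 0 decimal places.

LD = Css × Vd = 16.3 × 275 = 4483 mg

4483 mg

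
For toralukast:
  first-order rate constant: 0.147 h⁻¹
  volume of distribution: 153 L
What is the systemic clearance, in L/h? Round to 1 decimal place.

CL = k × Vd = 0.147 × 153 = 22.49 L/h

22.5 L/h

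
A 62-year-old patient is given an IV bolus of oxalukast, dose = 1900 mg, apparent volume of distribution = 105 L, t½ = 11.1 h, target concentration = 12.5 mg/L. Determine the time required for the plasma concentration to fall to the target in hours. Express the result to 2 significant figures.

C₀ = Dose / Vd = 1900 / 105 = 18.10 mg/L
k = ln2 / t½ = 0.693147 / 11.1 = 0.06245 h⁻¹
t = ln(C₀ / C) / k = ln(18.10 / 12.5) / 0.06245
  = ln(1.448) / 0.06245 = 0.3702 / 0.06245 = 5.928 h

5.9 h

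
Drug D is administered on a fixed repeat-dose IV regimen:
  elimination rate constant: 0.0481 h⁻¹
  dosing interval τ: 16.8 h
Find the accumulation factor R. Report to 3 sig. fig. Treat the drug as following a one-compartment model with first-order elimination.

1.80

e^(−kτ) = e^(−0.04810 × 16.8) = 0.4457
Accumulation ratio R = 1 / (1 − e^(−kτ)) = 1 / (1 − 0.4457) = 1.804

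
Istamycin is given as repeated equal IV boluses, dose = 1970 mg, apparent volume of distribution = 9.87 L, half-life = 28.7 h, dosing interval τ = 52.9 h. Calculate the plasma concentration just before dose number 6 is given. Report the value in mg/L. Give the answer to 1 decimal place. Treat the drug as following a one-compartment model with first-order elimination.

77.0 mg/L

C₀ per dose = Dose / Vd = 1970 / 9.87 = 199.6 mg/L
k = ln2 / t½ = 0.693147 / 28.7 = 0.02415 h⁻¹
Fraction remaining after one interval: r = e^(−kτ) = e^(−0.02415 × 52.9) = 0.2787
Before dose 6, 5 doses have been given (aged 1τ, 2τ, 3τ, 4τ, 5τ).
C_trough = C₀ × (r + r² + … + r^5) = C₀ × r(1−r^5)/(1−r)
        = 199.6 × 0.2787 × (1 − 0.001681) / (1 − 0.2787) = 76.99 mg/L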